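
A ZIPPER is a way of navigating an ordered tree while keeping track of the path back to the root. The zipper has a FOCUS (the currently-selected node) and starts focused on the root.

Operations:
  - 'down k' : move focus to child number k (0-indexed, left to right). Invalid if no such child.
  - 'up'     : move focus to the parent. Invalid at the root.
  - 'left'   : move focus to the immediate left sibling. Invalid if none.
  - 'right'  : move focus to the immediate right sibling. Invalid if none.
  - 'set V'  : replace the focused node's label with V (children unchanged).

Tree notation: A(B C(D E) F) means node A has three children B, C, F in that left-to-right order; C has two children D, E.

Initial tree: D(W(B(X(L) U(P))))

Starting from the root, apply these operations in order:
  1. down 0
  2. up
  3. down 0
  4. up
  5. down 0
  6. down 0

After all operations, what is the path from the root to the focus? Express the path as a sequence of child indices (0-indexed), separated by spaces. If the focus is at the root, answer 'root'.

Answer: 0 0

Derivation:
Step 1 (down 0): focus=W path=0 depth=1 children=['B'] left=[] right=[] parent=D
Step 2 (up): focus=D path=root depth=0 children=['W'] (at root)
Step 3 (down 0): focus=W path=0 depth=1 children=['B'] left=[] right=[] parent=D
Step 4 (up): focus=D path=root depth=0 children=['W'] (at root)
Step 5 (down 0): focus=W path=0 depth=1 children=['B'] left=[] right=[] parent=D
Step 6 (down 0): focus=B path=0/0 depth=2 children=['X', 'U'] left=[] right=[] parent=W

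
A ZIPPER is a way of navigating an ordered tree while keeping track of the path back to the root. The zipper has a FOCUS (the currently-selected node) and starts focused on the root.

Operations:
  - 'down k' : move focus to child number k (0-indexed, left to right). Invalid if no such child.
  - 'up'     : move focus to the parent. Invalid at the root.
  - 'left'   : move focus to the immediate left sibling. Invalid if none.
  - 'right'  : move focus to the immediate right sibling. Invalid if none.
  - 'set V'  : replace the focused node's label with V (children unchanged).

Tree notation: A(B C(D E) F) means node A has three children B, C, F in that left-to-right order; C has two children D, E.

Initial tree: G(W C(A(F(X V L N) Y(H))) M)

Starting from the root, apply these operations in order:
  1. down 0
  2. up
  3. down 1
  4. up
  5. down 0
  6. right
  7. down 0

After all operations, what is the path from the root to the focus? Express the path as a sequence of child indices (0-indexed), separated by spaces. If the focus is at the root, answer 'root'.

Step 1 (down 0): focus=W path=0 depth=1 children=[] left=[] right=['C', 'M'] parent=G
Step 2 (up): focus=G path=root depth=0 children=['W', 'C', 'M'] (at root)
Step 3 (down 1): focus=C path=1 depth=1 children=['A'] left=['W'] right=['M'] parent=G
Step 4 (up): focus=G path=root depth=0 children=['W', 'C', 'M'] (at root)
Step 5 (down 0): focus=W path=0 depth=1 children=[] left=[] right=['C', 'M'] parent=G
Step 6 (right): focus=C path=1 depth=1 children=['A'] left=['W'] right=['M'] parent=G
Step 7 (down 0): focus=A path=1/0 depth=2 children=['F', 'Y'] left=[] right=[] parent=C

Answer: 1 0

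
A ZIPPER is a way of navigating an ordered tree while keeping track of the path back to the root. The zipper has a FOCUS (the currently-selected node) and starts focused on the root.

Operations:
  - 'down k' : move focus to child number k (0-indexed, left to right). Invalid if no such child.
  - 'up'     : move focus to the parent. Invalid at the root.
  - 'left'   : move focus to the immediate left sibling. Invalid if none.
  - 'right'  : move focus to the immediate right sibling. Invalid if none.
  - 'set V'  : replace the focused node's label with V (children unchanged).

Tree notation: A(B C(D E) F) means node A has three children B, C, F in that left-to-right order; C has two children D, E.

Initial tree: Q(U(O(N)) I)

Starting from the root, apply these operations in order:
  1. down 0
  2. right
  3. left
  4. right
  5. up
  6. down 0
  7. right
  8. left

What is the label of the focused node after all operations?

Answer: U

Derivation:
Step 1 (down 0): focus=U path=0 depth=1 children=['O'] left=[] right=['I'] parent=Q
Step 2 (right): focus=I path=1 depth=1 children=[] left=['U'] right=[] parent=Q
Step 3 (left): focus=U path=0 depth=1 children=['O'] left=[] right=['I'] parent=Q
Step 4 (right): focus=I path=1 depth=1 children=[] left=['U'] right=[] parent=Q
Step 5 (up): focus=Q path=root depth=0 children=['U', 'I'] (at root)
Step 6 (down 0): focus=U path=0 depth=1 children=['O'] left=[] right=['I'] parent=Q
Step 7 (right): focus=I path=1 depth=1 children=[] left=['U'] right=[] parent=Q
Step 8 (left): focus=U path=0 depth=1 children=['O'] left=[] right=['I'] parent=Q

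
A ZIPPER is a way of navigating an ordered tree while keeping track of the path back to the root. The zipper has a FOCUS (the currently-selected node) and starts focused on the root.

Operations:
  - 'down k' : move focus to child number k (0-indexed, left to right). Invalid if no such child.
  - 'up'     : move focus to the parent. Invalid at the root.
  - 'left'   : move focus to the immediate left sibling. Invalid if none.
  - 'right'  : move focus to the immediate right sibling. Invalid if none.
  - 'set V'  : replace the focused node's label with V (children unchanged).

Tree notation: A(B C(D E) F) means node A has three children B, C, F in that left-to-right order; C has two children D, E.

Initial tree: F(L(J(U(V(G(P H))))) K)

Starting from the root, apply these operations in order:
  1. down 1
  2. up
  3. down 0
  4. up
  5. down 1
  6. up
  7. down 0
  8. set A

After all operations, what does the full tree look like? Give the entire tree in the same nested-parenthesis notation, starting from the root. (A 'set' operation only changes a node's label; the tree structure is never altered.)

Answer: F(A(J(U(V(G(P H))))) K)

Derivation:
Step 1 (down 1): focus=K path=1 depth=1 children=[] left=['L'] right=[] parent=F
Step 2 (up): focus=F path=root depth=0 children=['L', 'K'] (at root)
Step 3 (down 0): focus=L path=0 depth=1 children=['J'] left=[] right=['K'] parent=F
Step 4 (up): focus=F path=root depth=0 children=['L', 'K'] (at root)
Step 5 (down 1): focus=K path=1 depth=1 children=[] left=['L'] right=[] parent=F
Step 6 (up): focus=F path=root depth=0 children=['L', 'K'] (at root)
Step 7 (down 0): focus=L path=0 depth=1 children=['J'] left=[] right=['K'] parent=F
Step 8 (set A): focus=A path=0 depth=1 children=['J'] left=[] right=['K'] parent=F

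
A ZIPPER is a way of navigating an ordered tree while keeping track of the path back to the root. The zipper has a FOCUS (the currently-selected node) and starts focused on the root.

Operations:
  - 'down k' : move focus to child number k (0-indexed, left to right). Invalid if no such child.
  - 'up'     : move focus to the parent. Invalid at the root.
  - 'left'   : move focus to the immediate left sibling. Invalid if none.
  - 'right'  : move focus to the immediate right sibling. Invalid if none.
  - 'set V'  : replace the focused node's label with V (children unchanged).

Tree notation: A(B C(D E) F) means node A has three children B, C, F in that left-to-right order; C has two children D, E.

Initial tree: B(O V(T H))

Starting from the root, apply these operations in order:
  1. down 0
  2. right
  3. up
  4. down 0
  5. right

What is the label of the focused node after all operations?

Answer: V

Derivation:
Step 1 (down 0): focus=O path=0 depth=1 children=[] left=[] right=['V'] parent=B
Step 2 (right): focus=V path=1 depth=1 children=['T', 'H'] left=['O'] right=[] parent=B
Step 3 (up): focus=B path=root depth=0 children=['O', 'V'] (at root)
Step 4 (down 0): focus=O path=0 depth=1 children=[] left=[] right=['V'] parent=B
Step 5 (right): focus=V path=1 depth=1 children=['T', 'H'] left=['O'] right=[] parent=B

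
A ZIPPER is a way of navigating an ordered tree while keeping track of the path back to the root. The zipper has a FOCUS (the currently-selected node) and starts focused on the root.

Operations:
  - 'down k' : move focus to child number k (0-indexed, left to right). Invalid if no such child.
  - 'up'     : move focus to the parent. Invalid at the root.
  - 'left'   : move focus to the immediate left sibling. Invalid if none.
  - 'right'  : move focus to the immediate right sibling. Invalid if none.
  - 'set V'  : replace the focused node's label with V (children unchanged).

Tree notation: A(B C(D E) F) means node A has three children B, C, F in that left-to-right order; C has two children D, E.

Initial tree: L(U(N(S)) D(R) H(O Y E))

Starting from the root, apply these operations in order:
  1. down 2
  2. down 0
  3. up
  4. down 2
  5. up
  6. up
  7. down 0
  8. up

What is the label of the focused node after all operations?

Answer: L

Derivation:
Step 1 (down 2): focus=H path=2 depth=1 children=['O', 'Y', 'E'] left=['U', 'D'] right=[] parent=L
Step 2 (down 0): focus=O path=2/0 depth=2 children=[] left=[] right=['Y', 'E'] parent=H
Step 3 (up): focus=H path=2 depth=1 children=['O', 'Y', 'E'] left=['U', 'D'] right=[] parent=L
Step 4 (down 2): focus=E path=2/2 depth=2 children=[] left=['O', 'Y'] right=[] parent=H
Step 5 (up): focus=H path=2 depth=1 children=['O', 'Y', 'E'] left=['U', 'D'] right=[] parent=L
Step 6 (up): focus=L path=root depth=0 children=['U', 'D', 'H'] (at root)
Step 7 (down 0): focus=U path=0 depth=1 children=['N'] left=[] right=['D', 'H'] parent=L
Step 8 (up): focus=L path=root depth=0 children=['U', 'D', 'H'] (at root)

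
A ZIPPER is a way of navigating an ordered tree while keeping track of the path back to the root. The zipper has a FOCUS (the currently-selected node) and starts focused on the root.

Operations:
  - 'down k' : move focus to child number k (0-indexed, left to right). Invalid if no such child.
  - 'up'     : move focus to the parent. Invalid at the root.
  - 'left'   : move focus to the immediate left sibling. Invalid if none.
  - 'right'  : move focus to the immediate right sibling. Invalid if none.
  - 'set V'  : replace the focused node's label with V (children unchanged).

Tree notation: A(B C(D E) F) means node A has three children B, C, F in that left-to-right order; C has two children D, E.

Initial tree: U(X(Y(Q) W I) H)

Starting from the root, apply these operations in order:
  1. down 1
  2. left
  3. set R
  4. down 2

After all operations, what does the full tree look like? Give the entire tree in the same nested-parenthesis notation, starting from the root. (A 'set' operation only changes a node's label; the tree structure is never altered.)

Answer: U(R(Y(Q) W I) H)

Derivation:
Step 1 (down 1): focus=H path=1 depth=1 children=[] left=['X'] right=[] parent=U
Step 2 (left): focus=X path=0 depth=1 children=['Y', 'W', 'I'] left=[] right=['H'] parent=U
Step 3 (set R): focus=R path=0 depth=1 children=['Y', 'W', 'I'] left=[] right=['H'] parent=U
Step 4 (down 2): focus=I path=0/2 depth=2 children=[] left=['Y', 'W'] right=[] parent=R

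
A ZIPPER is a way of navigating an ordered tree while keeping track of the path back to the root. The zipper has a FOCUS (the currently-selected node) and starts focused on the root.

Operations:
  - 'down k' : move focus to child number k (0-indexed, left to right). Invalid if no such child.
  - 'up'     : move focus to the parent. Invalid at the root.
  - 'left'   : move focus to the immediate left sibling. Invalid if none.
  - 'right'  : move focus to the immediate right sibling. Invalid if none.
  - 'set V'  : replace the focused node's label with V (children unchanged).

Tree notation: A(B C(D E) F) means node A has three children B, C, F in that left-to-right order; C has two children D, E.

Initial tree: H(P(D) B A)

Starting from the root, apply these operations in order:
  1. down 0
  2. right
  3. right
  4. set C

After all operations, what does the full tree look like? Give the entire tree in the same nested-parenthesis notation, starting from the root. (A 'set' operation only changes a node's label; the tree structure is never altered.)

Step 1 (down 0): focus=P path=0 depth=1 children=['D'] left=[] right=['B', 'A'] parent=H
Step 2 (right): focus=B path=1 depth=1 children=[] left=['P'] right=['A'] parent=H
Step 3 (right): focus=A path=2 depth=1 children=[] left=['P', 'B'] right=[] parent=H
Step 4 (set C): focus=C path=2 depth=1 children=[] left=['P', 'B'] right=[] parent=H

Answer: H(P(D) B C)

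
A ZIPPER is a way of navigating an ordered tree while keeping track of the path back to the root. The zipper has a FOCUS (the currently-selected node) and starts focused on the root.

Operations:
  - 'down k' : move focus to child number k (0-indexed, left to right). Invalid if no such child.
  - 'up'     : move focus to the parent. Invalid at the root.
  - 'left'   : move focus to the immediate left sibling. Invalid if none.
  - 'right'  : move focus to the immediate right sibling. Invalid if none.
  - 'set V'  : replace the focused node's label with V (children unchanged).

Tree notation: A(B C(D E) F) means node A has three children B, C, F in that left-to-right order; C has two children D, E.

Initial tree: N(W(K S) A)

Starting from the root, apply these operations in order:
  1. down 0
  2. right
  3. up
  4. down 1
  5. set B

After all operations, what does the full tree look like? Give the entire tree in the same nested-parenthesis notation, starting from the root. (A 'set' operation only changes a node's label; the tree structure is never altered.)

Answer: N(W(K S) B)

Derivation:
Step 1 (down 0): focus=W path=0 depth=1 children=['K', 'S'] left=[] right=['A'] parent=N
Step 2 (right): focus=A path=1 depth=1 children=[] left=['W'] right=[] parent=N
Step 3 (up): focus=N path=root depth=0 children=['W', 'A'] (at root)
Step 4 (down 1): focus=A path=1 depth=1 children=[] left=['W'] right=[] parent=N
Step 5 (set B): focus=B path=1 depth=1 children=[] left=['W'] right=[] parent=N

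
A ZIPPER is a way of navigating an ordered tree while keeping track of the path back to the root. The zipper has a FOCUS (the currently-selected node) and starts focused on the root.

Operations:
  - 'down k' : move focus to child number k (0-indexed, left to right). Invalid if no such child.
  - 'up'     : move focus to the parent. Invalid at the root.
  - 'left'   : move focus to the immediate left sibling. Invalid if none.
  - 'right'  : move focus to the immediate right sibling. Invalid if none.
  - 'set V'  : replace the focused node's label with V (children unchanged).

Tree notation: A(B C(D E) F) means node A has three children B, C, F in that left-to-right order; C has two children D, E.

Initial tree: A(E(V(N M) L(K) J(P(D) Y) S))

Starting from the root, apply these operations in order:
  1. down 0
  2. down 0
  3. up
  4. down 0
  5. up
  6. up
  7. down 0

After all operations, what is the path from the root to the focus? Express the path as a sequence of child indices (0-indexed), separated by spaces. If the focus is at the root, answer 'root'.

Step 1 (down 0): focus=E path=0 depth=1 children=['V', 'L', 'J', 'S'] left=[] right=[] parent=A
Step 2 (down 0): focus=V path=0/0 depth=2 children=['N', 'M'] left=[] right=['L', 'J', 'S'] parent=E
Step 3 (up): focus=E path=0 depth=1 children=['V', 'L', 'J', 'S'] left=[] right=[] parent=A
Step 4 (down 0): focus=V path=0/0 depth=2 children=['N', 'M'] left=[] right=['L', 'J', 'S'] parent=E
Step 5 (up): focus=E path=0 depth=1 children=['V', 'L', 'J', 'S'] left=[] right=[] parent=A
Step 6 (up): focus=A path=root depth=0 children=['E'] (at root)
Step 7 (down 0): focus=E path=0 depth=1 children=['V', 'L', 'J', 'S'] left=[] right=[] parent=A

Answer: 0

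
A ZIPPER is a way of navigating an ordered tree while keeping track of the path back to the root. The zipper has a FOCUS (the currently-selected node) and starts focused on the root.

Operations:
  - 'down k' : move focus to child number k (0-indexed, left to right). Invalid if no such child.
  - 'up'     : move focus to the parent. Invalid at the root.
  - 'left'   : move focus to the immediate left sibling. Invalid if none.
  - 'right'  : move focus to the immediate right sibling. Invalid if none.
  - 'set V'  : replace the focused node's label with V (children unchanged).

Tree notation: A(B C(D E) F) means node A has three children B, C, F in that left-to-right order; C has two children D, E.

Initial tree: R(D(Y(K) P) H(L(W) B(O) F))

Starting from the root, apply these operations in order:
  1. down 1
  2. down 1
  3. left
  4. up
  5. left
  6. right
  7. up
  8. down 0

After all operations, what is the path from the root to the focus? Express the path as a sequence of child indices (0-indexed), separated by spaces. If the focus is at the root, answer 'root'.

Step 1 (down 1): focus=H path=1 depth=1 children=['L', 'B', 'F'] left=['D'] right=[] parent=R
Step 2 (down 1): focus=B path=1/1 depth=2 children=['O'] left=['L'] right=['F'] parent=H
Step 3 (left): focus=L path=1/0 depth=2 children=['W'] left=[] right=['B', 'F'] parent=H
Step 4 (up): focus=H path=1 depth=1 children=['L', 'B', 'F'] left=['D'] right=[] parent=R
Step 5 (left): focus=D path=0 depth=1 children=['Y', 'P'] left=[] right=['H'] parent=R
Step 6 (right): focus=H path=1 depth=1 children=['L', 'B', 'F'] left=['D'] right=[] parent=R
Step 7 (up): focus=R path=root depth=0 children=['D', 'H'] (at root)
Step 8 (down 0): focus=D path=0 depth=1 children=['Y', 'P'] left=[] right=['H'] parent=R

Answer: 0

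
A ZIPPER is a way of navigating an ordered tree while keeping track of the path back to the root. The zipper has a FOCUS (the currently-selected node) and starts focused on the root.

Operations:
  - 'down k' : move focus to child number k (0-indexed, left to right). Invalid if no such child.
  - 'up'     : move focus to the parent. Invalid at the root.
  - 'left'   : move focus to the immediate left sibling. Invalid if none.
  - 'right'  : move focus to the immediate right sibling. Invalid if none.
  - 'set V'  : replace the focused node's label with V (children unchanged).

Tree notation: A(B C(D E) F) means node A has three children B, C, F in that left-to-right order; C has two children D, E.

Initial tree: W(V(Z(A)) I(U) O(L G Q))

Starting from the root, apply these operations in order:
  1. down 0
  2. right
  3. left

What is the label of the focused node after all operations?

Answer: V

Derivation:
Step 1 (down 0): focus=V path=0 depth=1 children=['Z'] left=[] right=['I', 'O'] parent=W
Step 2 (right): focus=I path=1 depth=1 children=['U'] left=['V'] right=['O'] parent=W
Step 3 (left): focus=V path=0 depth=1 children=['Z'] left=[] right=['I', 'O'] parent=W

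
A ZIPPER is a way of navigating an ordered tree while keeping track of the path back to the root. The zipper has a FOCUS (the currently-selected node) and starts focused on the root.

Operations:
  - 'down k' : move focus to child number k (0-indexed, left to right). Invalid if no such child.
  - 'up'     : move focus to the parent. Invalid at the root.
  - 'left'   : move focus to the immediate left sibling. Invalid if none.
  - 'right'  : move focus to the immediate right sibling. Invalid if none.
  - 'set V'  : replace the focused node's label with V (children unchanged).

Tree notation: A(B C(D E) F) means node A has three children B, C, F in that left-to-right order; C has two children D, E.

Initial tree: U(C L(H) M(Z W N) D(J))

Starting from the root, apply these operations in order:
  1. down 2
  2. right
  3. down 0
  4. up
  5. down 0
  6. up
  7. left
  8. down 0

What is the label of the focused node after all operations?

Answer: Z

Derivation:
Step 1 (down 2): focus=M path=2 depth=1 children=['Z', 'W', 'N'] left=['C', 'L'] right=['D'] parent=U
Step 2 (right): focus=D path=3 depth=1 children=['J'] left=['C', 'L', 'M'] right=[] parent=U
Step 3 (down 0): focus=J path=3/0 depth=2 children=[] left=[] right=[] parent=D
Step 4 (up): focus=D path=3 depth=1 children=['J'] left=['C', 'L', 'M'] right=[] parent=U
Step 5 (down 0): focus=J path=3/0 depth=2 children=[] left=[] right=[] parent=D
Step 6 (up): focus=D path=3 depth=1 children=['J'] left=['C', 'L', 'M'] right=[] parent=U
Step 7 (left): focus=M path=2 depth=1 children=['Z', 'W', 'N'] left=['C', 'L'] right=['D'] parent=U
Step 8 (down 0): focus=Z path=2/0 depth=2 children=[] left=[] right=['W', 'N'] parent=M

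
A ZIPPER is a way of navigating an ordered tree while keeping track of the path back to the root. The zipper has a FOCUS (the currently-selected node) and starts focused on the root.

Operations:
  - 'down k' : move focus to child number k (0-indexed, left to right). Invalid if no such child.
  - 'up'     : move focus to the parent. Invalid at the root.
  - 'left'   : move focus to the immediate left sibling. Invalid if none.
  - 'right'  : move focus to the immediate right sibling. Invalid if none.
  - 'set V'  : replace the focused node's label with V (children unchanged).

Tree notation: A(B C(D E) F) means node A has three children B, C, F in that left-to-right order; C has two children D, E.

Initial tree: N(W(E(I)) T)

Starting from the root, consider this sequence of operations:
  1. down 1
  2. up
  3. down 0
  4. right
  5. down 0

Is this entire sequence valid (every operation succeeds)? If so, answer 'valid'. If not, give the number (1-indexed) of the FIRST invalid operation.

Step 1 (down 1): focus=T path=1 depth=1 children=[] left=['W'] right=[] parent=N
Step 2 (up): focus=N path=root depth=0 children=['W', 'T'] (at root)
Step 3 (down 0): focus=W path=0 depth=1 children=['E'] left=[] right=['T'] parent=N
Step 4 (right): focus=T path=1 depth=1 children=[] left=['W'] right=[] parent=N
Step 5 (down 0): INVALID

Answer: 5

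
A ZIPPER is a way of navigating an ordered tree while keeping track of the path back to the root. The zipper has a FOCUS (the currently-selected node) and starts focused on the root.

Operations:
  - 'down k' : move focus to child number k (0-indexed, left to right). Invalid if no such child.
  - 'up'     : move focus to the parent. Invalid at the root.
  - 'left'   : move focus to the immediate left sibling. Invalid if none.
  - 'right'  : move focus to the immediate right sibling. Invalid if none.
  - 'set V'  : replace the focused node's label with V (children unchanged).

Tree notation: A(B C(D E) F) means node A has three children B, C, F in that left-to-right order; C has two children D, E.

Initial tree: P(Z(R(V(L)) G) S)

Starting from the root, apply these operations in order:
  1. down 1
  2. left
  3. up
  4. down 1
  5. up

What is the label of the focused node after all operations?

Answer: P

Derivation:
Step 1 (down 1): focus=S path=1 depth=1 children=[] left=['Z'] right=[] parent=P
Step 2 (left): focus=Z path=0 depth=1 children=['R', 'G'] left=[] right=['S'] parent=P
Step 3 (up): focus=P path=root depth=0 children=['Z', 'S'] (at root)
Step 4 (down 1): focus=S path=1 depth=1 children=[] left=['Z'] right=[] parent=P
Step 5 (up): focus=P path=root depth=0 children=['Z', 'S'] (at root)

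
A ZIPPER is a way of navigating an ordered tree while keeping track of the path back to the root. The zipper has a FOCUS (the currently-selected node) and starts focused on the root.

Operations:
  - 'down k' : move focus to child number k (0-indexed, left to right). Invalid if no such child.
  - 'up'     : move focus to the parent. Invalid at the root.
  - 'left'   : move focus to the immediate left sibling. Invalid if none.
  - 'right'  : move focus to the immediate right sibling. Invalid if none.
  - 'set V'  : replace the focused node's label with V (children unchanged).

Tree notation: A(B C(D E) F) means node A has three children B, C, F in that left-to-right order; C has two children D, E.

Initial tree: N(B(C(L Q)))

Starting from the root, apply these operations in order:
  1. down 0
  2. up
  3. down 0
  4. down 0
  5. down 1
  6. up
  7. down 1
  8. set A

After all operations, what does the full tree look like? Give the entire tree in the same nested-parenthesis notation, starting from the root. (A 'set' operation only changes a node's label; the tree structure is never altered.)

Step 1 (down 0): focus=B path=0 depth=1 children=['C'] left=[] right=[] parent=N
Step 2 (up): focus=N path=root depth=0 children=['B'] (at root)
Step 3 (down 0): focus=B path=0 depth=1 children=['C'] left=[] right=[] parent=N
Step 4 (down 0): focus=C path=0/0 depth=2 children=['L', 'Q'] left=[] right=[] parent=B
Step 5 (down 1): focus=Q path=0/0/1 depth=3 children=[] left=['L'] right=[] parent=C
Step 6 (up): focus=C path=0/0 depth=2 children=['L', 'Q'] left=[] right=[] parent=B
Step 7 (down 1): focus=Q path=0/0/1 depth=3 children=[] left=['L'] right=[] parent=C
Step 8 (set A): focus=A path=0/0/1 depth=3 children=[] left=['L'] right=[] parent=C

Answer: N(B(C(L A)))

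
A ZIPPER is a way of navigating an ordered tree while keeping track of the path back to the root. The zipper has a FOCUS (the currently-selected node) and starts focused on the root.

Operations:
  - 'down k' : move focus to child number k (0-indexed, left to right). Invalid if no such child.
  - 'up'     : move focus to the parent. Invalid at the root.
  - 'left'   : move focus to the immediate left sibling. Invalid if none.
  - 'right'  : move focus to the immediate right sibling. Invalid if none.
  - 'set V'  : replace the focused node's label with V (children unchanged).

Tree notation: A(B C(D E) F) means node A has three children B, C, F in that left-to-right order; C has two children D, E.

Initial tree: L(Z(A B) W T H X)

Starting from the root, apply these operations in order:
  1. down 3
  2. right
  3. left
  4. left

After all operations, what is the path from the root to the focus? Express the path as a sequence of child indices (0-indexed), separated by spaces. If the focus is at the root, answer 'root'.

Step 1 (down 3): focus=H path=3 depth=1 children=[] left=['Z', 'W', 'T'] right=['X'] parent=L
Step 2 (right): focus=X path=4 depth=1 children=[] left=['Z', 'W', 'T', 'H'] right=[] parent=L
Step 3 (left): focus=H path=3 depth=1 children=[] left=['Z', 'W', 'T'] right=['X'] parent=L
Step 4 (left): focus=T path=2 depth=1 children=[] left=['Z', 'W'] right=['H', 'X'] parent=L

Answer: 2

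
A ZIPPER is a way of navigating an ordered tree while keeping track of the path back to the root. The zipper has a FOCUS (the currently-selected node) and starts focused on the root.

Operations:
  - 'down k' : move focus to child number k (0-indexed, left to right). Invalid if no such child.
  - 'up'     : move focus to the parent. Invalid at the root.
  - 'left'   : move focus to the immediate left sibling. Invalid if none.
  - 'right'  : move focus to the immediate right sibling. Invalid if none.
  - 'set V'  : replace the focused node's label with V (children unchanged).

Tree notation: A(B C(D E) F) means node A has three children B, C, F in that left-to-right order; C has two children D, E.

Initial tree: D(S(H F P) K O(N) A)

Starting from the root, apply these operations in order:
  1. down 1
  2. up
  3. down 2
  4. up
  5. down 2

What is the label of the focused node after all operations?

Answer: O

Derivation:
Step 1 (down 1): focus=K path=1 depth=1 children=[] left=['S'] right=['O', 'A'] parent=D
Step 2 (up): focus=D path=root depth=0 children=['S', 'K', 'O', 'A'] (at root)
Step 3 (down 2): focus=O path=2 depth=1 children=['N'] left=['S', 'K'] right=['A'] parent=D
Step 4 (up): focus=D path=root depth=0 children=['S', 'K', 'O', 'A'] (at root)
Step 5 (down 2): focus=O path=2 depth=1 children=['N'] left=['S', 'K'] right=['A'] parent=D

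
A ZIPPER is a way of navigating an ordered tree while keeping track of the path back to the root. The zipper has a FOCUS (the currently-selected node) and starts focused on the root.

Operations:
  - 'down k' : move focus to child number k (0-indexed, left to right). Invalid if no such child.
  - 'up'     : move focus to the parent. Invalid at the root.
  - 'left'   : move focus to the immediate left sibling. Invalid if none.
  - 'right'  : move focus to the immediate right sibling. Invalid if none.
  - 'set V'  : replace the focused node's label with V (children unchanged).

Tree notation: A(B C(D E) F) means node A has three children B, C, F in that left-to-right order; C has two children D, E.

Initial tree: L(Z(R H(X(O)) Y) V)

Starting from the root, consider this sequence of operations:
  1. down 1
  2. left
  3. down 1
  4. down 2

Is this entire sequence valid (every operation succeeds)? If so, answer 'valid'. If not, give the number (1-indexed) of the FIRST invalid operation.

Answer: 4

Derivation:
Step 1 (down 1): focus=V path=1 depth=1 children=[] left=['Z'] right=[] parent=L
Step 2 (left): focus=Z path=0 depth=1 children=['R', 'H', 'Y'] left=[] right=['V'] parent=L
Step 3 (down 1): focus=H path=0/1 depth=2 children=['X'] left=['R'] right=['Y'] parent=Z
Step 4 (down 2): INVALID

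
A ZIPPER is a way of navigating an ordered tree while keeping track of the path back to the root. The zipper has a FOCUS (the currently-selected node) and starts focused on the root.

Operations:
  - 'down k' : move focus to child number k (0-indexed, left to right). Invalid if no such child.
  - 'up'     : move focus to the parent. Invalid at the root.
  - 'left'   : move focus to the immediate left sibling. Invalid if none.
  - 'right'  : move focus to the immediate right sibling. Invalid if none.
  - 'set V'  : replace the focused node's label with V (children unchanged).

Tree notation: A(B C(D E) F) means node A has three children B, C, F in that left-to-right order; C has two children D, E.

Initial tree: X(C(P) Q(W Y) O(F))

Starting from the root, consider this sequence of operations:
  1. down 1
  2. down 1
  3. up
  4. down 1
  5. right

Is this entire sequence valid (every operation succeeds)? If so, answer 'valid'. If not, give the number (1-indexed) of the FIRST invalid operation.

Step 1 (down 1): focus=Q path=1 depth=1 children=['W', 'Y'] left=['C'] right=['O'] parent=X
Step 2 (down 1): focus=Y path=1/1 depth=2 children=[] left=['W'] right=[] parent=Q
Step 3 (up): focus=Q path=1 depth=1 children=['W', 'Y'] left=['C'] right=['O'] parent=X
Step 4 (down 1): focus=Y path=1/1 depth=2 children=[] left=['W'] right=[] parent=Q
Step 5 (right): INVALID

Answer: 5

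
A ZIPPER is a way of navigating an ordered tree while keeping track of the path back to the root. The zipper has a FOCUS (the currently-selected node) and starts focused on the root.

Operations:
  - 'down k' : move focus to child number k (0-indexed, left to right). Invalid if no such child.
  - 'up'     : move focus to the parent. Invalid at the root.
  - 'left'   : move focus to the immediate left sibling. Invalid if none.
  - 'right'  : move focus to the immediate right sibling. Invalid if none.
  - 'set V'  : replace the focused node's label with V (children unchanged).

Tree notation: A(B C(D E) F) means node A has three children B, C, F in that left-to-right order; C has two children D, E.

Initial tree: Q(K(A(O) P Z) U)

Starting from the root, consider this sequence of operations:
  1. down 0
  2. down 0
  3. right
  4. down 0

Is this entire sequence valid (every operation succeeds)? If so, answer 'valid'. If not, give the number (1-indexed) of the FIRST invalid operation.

Answer: 4

Derivation:
Step 1 (down 0): focus=K path=0 depth=1 children=['A', 'P', 'Z'] left=[] right=['U'] parent=Q
Step 2 (down 0): focus=A path=0/0 depth=2 children=['O'] left=[] right=['P', 'Z'] parent=K
Step 3 (right): focus=P path=0/1 depth=2 children=[] left=['A'] right=['Z'] parent=K
Step 4 (down 0): INVALID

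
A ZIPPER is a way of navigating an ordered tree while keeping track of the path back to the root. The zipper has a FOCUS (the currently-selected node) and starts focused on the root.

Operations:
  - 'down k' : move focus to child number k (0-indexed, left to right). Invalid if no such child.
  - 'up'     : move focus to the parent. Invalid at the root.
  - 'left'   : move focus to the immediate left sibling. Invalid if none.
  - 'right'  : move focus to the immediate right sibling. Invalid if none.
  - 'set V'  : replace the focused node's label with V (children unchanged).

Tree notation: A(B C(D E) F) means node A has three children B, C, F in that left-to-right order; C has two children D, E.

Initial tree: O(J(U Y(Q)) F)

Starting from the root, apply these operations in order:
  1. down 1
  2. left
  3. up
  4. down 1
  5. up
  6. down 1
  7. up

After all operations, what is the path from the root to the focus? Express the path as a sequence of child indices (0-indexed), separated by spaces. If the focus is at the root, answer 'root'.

Step 1 (down 1): focus=F path=1 depth=1 children=[] left=['J'] right=[] parent=O
Step 2 (left): focus=J path=0 depth=1 children=['U', 'Y'] left=[] right=['F'] parent=O
Step 3 (up): focus=O path=root depth=0 children=['J', 'F'] (at root)
Step 4 (down 1): focus=F path=1 depth=1 children=[] left=['J'] right=[] parent=O
Step 5 (up): focus=O path=root depth=0 children=['J', 'F'] (at root)
Step 6 (down 1): focus=F path=1 depth=1 children=[] left=['J'] right=[] parent=O
Step 7 (up): focus=O path=root depth=0 children=['J', 'F'] (at root)

Answer: root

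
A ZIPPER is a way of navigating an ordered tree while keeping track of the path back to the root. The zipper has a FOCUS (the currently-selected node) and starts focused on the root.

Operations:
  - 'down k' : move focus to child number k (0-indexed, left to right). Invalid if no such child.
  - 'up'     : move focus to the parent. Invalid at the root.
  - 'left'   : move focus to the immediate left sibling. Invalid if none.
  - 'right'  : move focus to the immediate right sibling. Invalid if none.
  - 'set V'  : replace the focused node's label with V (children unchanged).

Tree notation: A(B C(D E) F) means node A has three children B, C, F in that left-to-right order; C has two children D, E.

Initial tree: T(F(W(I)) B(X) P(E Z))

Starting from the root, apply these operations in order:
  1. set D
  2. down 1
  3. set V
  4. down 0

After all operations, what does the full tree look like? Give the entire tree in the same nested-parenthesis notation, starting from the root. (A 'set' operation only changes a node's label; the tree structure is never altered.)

Answer: D(F(W(I)) V(X) P(E Z))

Derivation:
Step 1 (set D): focus=D path=root depth=0 children=['F', 'B', 'P'] (at root)
Step 2 (down 1): focus=B path=1 depth=1 children=['X'] left=['F'] right=['P'] parent=D
Step 3 (set V): focus=V path=1 depth=1 children=['X'] left=['F'] right=['P'] parent=D
Step 4 (down 0): focus=X path=1/0 depth=2 children=[] left=[] right=[] parent=V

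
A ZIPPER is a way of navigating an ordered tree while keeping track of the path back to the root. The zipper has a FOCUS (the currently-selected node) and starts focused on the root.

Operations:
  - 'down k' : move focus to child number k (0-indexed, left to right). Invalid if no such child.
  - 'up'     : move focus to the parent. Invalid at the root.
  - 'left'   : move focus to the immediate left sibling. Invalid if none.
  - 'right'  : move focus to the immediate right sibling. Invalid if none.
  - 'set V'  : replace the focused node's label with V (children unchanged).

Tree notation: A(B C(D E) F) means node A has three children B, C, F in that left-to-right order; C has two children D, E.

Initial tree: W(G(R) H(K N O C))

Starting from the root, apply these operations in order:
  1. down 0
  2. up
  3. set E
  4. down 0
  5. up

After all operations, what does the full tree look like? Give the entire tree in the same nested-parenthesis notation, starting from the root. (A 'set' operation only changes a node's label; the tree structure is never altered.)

Answer: E(G(R) H(K N O C))

Derivation:
Step 1 (down 0): focus=G path=0 depth=1 children=['R'] left=[] right=['H'] parent=W
Step 2 (up): focus=W path=root depth=0 children=['G', 'H'] (at root)
Step 3 (set E): focus=E path=root depth=0 children=['G', 'H'] (at root)
Step 4 (down 0): focus=G path=0 depth=1 children=['R'] left=[] right=['H'] parent=E
Step 5 (up): focus=E path=root depth=0 children=['G', 'H'] (at root)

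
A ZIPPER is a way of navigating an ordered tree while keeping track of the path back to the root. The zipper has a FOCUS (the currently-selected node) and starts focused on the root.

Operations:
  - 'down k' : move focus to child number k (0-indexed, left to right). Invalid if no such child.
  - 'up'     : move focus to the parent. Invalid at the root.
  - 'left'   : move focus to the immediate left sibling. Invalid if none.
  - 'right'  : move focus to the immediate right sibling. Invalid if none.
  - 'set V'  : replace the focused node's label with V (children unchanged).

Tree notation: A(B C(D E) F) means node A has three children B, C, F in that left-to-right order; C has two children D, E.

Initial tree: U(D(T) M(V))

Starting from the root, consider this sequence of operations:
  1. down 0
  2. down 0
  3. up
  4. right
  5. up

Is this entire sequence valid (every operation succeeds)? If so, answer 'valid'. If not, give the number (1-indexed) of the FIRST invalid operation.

Step 1 (down 0): focus=D path=0 depth=1 children=['T'] left=[] right=['M'] parent=U
Step 2 (down 0): focus=T path=0/0 depth=2 children=[] left=[] right=[] parent=D
Step 3 (up): focus=D path=0 depth=1 children=['T'] left=[] right=['M'] parent=U
Step 4 (right): focus=M path=1 depth=1 children=['V'] left=['D'] right=[] parent=U
Step 5 (up): focus=U path=root depth=0 children=['D', 'M'] (at root)

Answer: valid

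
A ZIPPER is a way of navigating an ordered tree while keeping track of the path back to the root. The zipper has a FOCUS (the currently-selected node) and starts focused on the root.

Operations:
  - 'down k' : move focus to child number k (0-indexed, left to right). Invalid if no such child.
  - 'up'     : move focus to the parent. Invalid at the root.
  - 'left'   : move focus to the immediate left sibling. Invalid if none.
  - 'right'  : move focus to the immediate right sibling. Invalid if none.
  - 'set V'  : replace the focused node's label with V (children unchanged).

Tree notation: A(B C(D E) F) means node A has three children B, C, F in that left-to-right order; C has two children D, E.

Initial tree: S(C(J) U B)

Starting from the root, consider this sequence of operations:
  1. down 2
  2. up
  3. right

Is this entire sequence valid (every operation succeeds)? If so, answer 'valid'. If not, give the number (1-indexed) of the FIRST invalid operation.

Step 1 (down 2): focus=B path=2 depth=1 children=[] left=['C', 'U'] right=[] parent=S
Step 2 (up): focus=S path=root depth=0 children=['C', 'U', 'B'] (at root)
Step 3 (right): INVALID

Answer: 3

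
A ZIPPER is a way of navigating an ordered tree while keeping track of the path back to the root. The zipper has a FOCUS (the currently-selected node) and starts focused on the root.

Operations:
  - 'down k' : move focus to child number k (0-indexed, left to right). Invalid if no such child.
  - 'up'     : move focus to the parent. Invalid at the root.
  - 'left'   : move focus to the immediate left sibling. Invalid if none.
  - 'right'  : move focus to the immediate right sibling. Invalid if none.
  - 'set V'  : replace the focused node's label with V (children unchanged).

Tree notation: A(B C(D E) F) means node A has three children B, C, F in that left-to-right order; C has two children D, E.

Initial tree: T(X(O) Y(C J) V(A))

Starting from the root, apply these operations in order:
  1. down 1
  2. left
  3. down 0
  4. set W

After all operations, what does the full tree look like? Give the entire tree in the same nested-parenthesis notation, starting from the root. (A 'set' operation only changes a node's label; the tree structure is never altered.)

Answer: T(X(W) Y(C J) V(A))

Derivation:
Step 1 (down 1): focus=Y path=1 depth=1 children=['C', 'J'] left=['X'] right=['V'] parent=T
Step 2 (left): focus=X path=0 depth=1 children=['O'] left=[] right=['Y', 'V'] parent=T
Step 3 (down 0): focus=O path=0/0 depth=2 children=[] left=[] right=[] parent=X
Step 4 (set W): focus=W path=0/0 depth=2 children=[] left=[] right=[] parent=X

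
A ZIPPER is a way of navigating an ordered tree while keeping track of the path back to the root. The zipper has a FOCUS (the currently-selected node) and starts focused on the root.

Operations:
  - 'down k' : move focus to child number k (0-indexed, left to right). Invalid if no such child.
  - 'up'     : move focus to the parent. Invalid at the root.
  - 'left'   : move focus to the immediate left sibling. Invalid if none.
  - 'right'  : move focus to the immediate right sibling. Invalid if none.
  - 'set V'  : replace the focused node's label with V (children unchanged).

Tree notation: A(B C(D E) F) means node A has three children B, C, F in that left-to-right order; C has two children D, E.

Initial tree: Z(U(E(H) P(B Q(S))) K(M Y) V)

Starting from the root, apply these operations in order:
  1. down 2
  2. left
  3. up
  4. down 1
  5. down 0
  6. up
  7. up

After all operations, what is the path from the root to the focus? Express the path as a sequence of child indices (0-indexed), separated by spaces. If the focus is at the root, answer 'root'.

Answer: root

Derivation:
Step 1 (down 2): focus=V path=2 depth=1 children=[] left=['U', 'K'] right=[] parent=Z
Step 2 (left): focus=K path=1 depth=1 children=['M', 'Y'] left=['U'] right=['V'] parent=Z
Step 3 (up): focus=Z path=root depth=0 children=['U', 'K', 'V'] (at root)
Step 4 (down 1): focus=K path=1 depth=1 children=['M', 'Y'] left=['U'] right=['V'] parent=Z
Step 5 (down 0): focus=M path=1/0 depth=2 children=[] left=[] right=['Y'] parent=K
Step 6 (up): focus=K path=1 depth=1 children=['M', 'Y'] left=['U'] right=['V'] parent=Z
Step 7 (up): focus=Z path=root depth=0 children=['U', 'K', 'V'] (at root)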